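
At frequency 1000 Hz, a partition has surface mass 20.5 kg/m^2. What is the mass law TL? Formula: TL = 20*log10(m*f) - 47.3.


m * f = 20.5 * 1000 = 20500
20*log10(20500) = 86.2351 dB
TL = 86.2351 - 47.3 = 38.935 dB


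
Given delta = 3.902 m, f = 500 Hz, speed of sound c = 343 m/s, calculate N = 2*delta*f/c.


N = 2*delta*f/c = 2*delta/lambda, where lambda = c/f
lambda = 343 / 500 = 0.686 m
N = 2 * 3.902 / 0.686 = 11.376


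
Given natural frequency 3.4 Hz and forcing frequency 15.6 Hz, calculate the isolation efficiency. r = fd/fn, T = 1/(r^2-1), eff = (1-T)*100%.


r = 15.6 / 3.4 = 4.58824
r^2 - 1 = 4.58824^2 - 1 = 20.0519
T = 1/20.0519 = 0.0498706
Efficiency = (1 - 0.0498706)*100 = 95.013 %


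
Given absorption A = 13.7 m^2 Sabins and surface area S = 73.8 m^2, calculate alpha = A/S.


Absorption coefficient = absorbed power / incident power
alpha = A / S = 13.7 / 73.8 = 0.18564


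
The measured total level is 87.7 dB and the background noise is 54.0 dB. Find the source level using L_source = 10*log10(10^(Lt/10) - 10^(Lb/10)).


10^(87.7/10) = 5.88844e+08
10^(54.0/10) = 251189
Difference = 5.88844e+08 - 251189 = 5.88593e+08
L_source = 10*log10(5.88593e+08) = 87.698 dB


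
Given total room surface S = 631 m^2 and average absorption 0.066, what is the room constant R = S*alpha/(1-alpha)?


R = 631 * 0.066 / (1 - 0.066) = 44.589 m^2


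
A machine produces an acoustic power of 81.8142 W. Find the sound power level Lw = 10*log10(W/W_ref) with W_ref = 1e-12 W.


W / W_ref = 81.8142 / 1e-12 = 8.18142e+13
Lw = 10 * log10(8.18142e+13) = 139.13 dB


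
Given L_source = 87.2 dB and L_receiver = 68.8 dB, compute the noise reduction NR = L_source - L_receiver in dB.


NR = L_source - L_receiver (difference between source and receiving room levels)
NR = 87.2 - 68.8 = 18.4 dB


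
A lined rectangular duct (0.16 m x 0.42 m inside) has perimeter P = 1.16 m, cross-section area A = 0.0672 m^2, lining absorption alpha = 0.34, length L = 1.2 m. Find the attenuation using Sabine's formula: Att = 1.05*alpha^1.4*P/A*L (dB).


alpha^1.4 = 0.34^1.4 = 0.220836
Attenuation rate = 1.05 * alpha^1.4 * P / A
= 1.05 * 0.220836 * 1.16 / 0.0672 = 4.00265 dB/m
Total Att = 4.00265 * 1.2 = 4.8032 dB


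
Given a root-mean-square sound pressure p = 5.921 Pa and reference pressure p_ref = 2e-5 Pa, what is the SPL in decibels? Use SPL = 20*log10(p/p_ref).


p / p_ref = 5.921 / 2e-5 = 296050
SPL = 20 * log10(296050) = 109.43 dB


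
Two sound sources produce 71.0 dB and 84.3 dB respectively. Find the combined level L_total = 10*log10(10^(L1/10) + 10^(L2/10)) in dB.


10^(71.0/10) = 1.25893e+07
10^(84.3/10) = 2.69153e+08
Sum = 1.25893e+07 + 2.69153e+08 = 2.81742e+08
L_total = 10*log10(2.81742e+08) = 84.499 dB


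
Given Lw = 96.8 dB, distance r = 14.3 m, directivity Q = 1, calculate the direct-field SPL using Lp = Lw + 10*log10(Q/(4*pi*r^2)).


4*pi*r^2 = 4*pi*14.3^2 = 2569.7 m^2
Q / (4*pi*r^2) = 1 / 2569.7 = 0.00038915
Lp = 96.8 + 10*log10(0.00038915) = 62.701 dB


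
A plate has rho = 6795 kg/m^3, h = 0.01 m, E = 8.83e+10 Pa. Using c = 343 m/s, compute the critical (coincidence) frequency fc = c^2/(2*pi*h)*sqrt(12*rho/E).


12*rho/E = 12*6795/8.83e+10 = 9.23443e-07
sqrt(12*rho/E) = sqrt(9.23443e-07) = 0.000960959
c^2/(2*pi*h) = 343^2/(2*pi*0.01) = 1.87244e+06
fc = 1.87244e+06 * 0.000960959 = 1799.3 Hz


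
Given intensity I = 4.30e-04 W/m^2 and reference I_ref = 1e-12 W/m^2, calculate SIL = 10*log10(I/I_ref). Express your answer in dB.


I / I_ref = 4.30e-04 / 1e-12 = 4.3e+08
SIL = 10 * log10(4.3e+08) = 86.335 dB


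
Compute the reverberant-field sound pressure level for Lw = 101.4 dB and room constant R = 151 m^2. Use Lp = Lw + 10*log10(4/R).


4/R = 4/151 = 0.0264901
Lp = 101.4 + 10*log10(0.0264901) = 85.631 dB


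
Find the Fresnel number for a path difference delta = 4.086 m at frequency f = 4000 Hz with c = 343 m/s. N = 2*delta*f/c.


N = 2*delta*f/c = 2*delta/lambda, where lambda = c/f
lambda = 343 / 4000 = 0.08575 m
N = 2 * 4.086 / 0.08575 = 95.3


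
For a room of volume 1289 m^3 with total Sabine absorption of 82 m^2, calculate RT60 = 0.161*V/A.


RT60 = 0.161 * 1289 / 82 = 2.5308 s


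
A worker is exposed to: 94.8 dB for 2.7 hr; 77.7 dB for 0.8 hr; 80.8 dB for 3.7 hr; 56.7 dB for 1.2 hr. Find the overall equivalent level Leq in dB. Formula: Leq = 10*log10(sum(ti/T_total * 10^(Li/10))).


T_total = 2.7 + 0.8 + 3.7 + 1.2 = 8.4 hr
(2.7/8.4) * 10^(94.8/10) = 9.70699e+08
(0.8/8.4) * 10^(77.7/10) = 5.60803e+06
(3.7/8.4) * 10^(80.8/10) = 5.29569e+07
(1.2/8.4) * 10^(56.7/10) = 66819.3
Sum = 9.70699e+08 + 5.60803e+06 + 5.29569e+07 + 66819.3 = 1.02933e+09
Leq = 10*log10(1.02933e+09) = 90.126 dB


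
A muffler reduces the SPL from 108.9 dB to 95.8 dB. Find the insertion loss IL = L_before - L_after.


Insertion loss = SPL without muffler - SPL with muffler
IL = 108.9 - 95.8 = 13.1 dB


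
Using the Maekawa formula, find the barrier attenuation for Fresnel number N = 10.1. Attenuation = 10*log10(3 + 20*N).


3 + 20*N = 3 + 20*10.1 = 205
Att = 10*log10(205) = 23.118 dB


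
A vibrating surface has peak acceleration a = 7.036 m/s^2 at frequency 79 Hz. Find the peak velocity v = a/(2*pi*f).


omega = 2*pi*f = 2*pi*79 = 496.372 rad/s
v = a / omega = 7.036 / 496.372 = 0.014175 m/s


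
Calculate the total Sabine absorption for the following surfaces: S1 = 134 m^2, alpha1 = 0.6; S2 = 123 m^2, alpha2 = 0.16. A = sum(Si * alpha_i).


134 * 0.6 = 80.4
123 * 0.16 = 19.68
A_total = 80.4 + 19.68 = 100.08 m^2


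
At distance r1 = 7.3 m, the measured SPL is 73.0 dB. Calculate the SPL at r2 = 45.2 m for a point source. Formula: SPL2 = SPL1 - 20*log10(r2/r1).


r2/r1 = 45.2/7.3 = 6.19178
Correction = 20*log10(6.19178) = 15.8363 dB
SPL2 = 73.0 - 15.8363 = 57.164 dB


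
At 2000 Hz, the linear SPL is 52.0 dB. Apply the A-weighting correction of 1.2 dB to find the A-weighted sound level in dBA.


A-weighting table: 2000 Hz -> 1.2 dB correction
SPL_A = SPL + correction = 52.0 + (1.2) = 53.2 dBA


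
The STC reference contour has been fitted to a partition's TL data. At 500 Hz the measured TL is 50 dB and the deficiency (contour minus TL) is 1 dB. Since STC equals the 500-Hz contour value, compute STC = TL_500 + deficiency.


By ASTM E413, STC = value of the fitted reference contour at 500 Hz.
Contour value at 500 Hz = TL_500 + deficiency = 50 + 1 = 51
STC = 51


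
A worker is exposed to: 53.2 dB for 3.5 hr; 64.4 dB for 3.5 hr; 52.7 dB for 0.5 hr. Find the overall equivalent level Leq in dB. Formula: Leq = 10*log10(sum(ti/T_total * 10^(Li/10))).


T_total = 3.5 + 3.5 + 0.5 = 7.5 hr
(3.5/7.5) * 10^(53.2/10) = 97500.5
(3.5/7.5) * 10^(64.4/10) = 1.28531e+06
(0.5/7.5) * 10^(52.7/10) = 12413.9
Sum = 97500.5 + 1.28531e+06 + 12413.9 = 1.39522e+06
Leq = 10*log10(1.39522e+06) = 61.446 dB


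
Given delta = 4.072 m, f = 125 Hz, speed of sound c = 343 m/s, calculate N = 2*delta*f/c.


N = 2*delta*f/c = 2*delta/lambda, where lambda = c/f
lambda = 343 / 125 = 2.744 m
N = 2 * 4.072 / 2.744 = 2.9679


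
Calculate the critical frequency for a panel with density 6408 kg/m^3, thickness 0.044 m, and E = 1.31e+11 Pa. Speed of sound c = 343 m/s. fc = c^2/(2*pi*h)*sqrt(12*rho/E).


12*rho/E = 12*6408/1.31e+11 = 5.86992e-07
sqrt(12*rho/E) = sqrt(5.86992e-07) = 0.000766154
c^2/(2*pi*h) = 343^2/(2*pi*0.044) = 425555
fc = 425555 * 0.000766154 = 326.04 Hz


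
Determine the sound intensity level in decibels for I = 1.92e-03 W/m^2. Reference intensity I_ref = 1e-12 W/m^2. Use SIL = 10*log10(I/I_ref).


I / I_ref = 1.92e-03 / 1e-12 = 1.92e+09
SIL = 10 * log10(1.92e+09) = 92.833 dB


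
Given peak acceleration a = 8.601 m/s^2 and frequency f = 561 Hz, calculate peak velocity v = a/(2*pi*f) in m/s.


omega = 2*pi*f = 2*pi*561 = 3524.87 rad/s
v = a / omega = 8.601 / 3524.87 = 0.0024401 m/s


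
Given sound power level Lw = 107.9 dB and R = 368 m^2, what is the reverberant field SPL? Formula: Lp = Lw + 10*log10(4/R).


4/R = 4/368 = 0.0108696
Lp = 107.9 + 10*log10(0.0108696) = 88.262 dB


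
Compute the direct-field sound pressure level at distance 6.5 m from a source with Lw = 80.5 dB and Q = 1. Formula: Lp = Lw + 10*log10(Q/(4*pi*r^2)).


4*pi*r^2 = 4*pi*6.5^2 = 530.929 m^2
Q / (4*pi*r^2) = 1 / 530.929 = 0.00188349
Lp = 80.5 + 10*log10(0.00188349) = 53.25 dB


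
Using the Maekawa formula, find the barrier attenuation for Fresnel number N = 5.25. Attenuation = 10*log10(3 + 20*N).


3 + 20*N = 3 + 20*5.25 = 108
Att = 10*log10(108) = 20.334 dB


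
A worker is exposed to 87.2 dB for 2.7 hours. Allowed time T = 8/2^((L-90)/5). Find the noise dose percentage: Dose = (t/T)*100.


T_allowed = 8 / 2^((87.2 - 90)/5) = 11.7942 hr
Dose = 2.7 / 11.7942 * 100 = 22.893 %


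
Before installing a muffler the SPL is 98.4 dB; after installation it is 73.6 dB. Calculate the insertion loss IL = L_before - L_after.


Insertion loss = SPL without muffler - SPL with muffler
IL = 98.4 - 73.6 = 24.8 dB


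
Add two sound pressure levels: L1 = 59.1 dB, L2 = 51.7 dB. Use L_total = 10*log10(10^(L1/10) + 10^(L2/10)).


10^(59.1/10) = 812831
10^(51.7/10) = 147911
Sum = 812831 + 147911 = 960742
L_total = 10*log10(960742) = 59.826 dB


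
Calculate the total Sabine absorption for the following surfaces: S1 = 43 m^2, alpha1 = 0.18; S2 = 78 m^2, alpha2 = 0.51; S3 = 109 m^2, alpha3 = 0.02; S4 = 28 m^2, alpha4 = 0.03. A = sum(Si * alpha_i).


43 * 0.18 = 7.74
78 * 0.51 = 39.78
109 * 0.02 = 2.18
28 * 0.03 = 0.84
A_total = 7.74 + 39.78 + 2.18 + 0.84 = 50.54 m^2


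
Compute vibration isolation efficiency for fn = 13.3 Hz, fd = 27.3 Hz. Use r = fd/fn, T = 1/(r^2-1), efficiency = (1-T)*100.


r = 27.3 / 13.3 = 2.05263
r^2 - 1 = 2.05263^2 - 1 = 3.21329
T = 1/3.21329 = 0.311208
Efficiency = (1 - 0.311208)*100 = 68.879 %


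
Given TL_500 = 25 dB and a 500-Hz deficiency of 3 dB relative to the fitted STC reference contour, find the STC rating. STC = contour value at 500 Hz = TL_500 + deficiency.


By ASTM E413, STC = value of the fitted reference contour at 500 Hz.
Contour value at 500 Hz = TL_500 + deficiency = 25 + 3 = 28
STC = 28


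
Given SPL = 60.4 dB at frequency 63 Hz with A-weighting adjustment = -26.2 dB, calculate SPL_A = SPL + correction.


A-weighting table: 63 Hz -> -26.2 dB correction
SPL_A = SPL + correction = 60.4 + (-26.2) = 34.2 dBA


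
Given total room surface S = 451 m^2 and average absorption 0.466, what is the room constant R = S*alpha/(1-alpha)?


R = 451 * 0.466 / (1 - 0.466) = 393.57 m^2


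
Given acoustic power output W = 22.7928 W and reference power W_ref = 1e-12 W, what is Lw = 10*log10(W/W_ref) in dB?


W / W_ref = 22.7928 / 1e-12 = 2.27928e+13
Lw = 10 * log10(2.27928e+13) = 133.58 dB


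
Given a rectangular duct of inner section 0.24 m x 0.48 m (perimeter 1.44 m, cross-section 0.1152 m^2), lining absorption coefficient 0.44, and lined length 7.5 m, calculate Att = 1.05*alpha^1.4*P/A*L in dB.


alpha^1.4 = 0.44^1.4 = 0.316835
Attenuation rate = 1.05 * alpha^1.4 * P / A
= 1.05 * 0.316835 * 1.44 / 0.1152 = 4.15846 dB/m
Total Att = 4.15846 * 7.5 = 31.188 dB


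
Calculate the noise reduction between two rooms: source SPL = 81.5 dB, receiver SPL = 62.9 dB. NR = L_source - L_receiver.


NR = L_source - L_receiver (difference between source and receiving room levels)
NR = 81.5 - 62.9 = 18.6 dB


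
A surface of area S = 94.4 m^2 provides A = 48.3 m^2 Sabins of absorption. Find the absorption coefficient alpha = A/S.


Absorption coefficient = absorbed power / incident power
alpha = A / S = 48.3 / 94.4 = 0.51165


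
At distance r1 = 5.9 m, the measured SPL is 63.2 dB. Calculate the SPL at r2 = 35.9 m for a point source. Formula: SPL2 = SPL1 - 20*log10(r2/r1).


r2/r1 = 35.9/5.9 = 6.08475
Correction = 20*log10(6.08475) = 15.6849 dB
SPL2 = 63.2 - 15.6849 = 47.515 dB


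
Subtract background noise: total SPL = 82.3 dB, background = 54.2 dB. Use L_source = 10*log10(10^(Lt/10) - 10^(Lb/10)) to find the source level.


10^(82.3/10) = 1.69824e+08
10^(54.2/10) = 263027
Difference = 1.69824e+08 - 263027 = 1.69561e+08
L_source = 10*log10(1.69561e+08) = 82.293 dB


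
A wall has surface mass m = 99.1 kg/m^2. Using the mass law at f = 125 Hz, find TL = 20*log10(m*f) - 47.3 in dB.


m * f = 99.1 * 125 = 12387.5
20*log10(12387.5) = 81.8597 dB
TL = 81.8597 - 47.3 = 34.56 dB


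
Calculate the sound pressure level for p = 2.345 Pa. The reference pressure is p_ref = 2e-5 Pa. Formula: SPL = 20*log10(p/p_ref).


p / p_ref = 2.345 / 2e-5 = 117250
SPL = 20 * log10(117250) = 101.38 dB


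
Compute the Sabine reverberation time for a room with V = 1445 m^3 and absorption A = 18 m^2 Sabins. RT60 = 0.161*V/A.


RT60 = 0.161 * 1445 / 18 = 12.925 s


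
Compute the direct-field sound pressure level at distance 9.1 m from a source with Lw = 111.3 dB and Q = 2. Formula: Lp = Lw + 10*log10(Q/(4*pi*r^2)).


4*pi*r^2 = 4*pi*9.1^2 = 1040.62 m^2
Q / (4*pi*r^2) = 2 / 1040.62 = 0.00192193
Lp = 111.3 + 10*log10(0.00192193) = 84.137 dB


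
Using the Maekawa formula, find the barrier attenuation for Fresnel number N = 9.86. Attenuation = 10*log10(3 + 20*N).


3 + 20*N = 3 + 20*9.86 = 200.2
Att = 10*log10(200.2) = 23.015 dB


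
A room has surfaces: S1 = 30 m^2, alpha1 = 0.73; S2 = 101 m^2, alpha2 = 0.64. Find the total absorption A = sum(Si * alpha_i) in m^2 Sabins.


30 * 0.73 = 21.9
101 * 0.64 = 64.64
A_total = 21.9 + 64.64 = 86.54 m^2


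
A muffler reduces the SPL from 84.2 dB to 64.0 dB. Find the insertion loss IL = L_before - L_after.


Insertion loss = SPL without muffler - SPL with muffler
IL = 84.2 - 64.0 = 20.2 dB


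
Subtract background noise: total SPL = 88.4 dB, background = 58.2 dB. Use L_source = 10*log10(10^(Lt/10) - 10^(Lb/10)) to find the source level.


10^(88.4/10) = 6.91831e+08
10^(58.2/10) = 660693
Difference = 6.91831e+08 - 660693 = 6.9117e+08
L_source = 10*log10(6.9117e+08) = 88.396 dB


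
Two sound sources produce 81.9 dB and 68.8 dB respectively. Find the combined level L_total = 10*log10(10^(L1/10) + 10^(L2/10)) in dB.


10^(81.9/10) = 1.54882e+08
10^(68.8/10) = 7.58578e+06
Sum = 1.54882e+08 + 7.58578e+06 = 1.62468e+08
L_total = 10*log10(1.62468e+08) = 82.108 dB


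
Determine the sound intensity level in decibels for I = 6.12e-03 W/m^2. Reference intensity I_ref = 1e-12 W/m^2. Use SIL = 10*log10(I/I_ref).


I / I_ref = 6.12e-03 / 1e-12 = 6.12e+09
SIL = 10 * log10(6.12e+09) = 97.868 dB


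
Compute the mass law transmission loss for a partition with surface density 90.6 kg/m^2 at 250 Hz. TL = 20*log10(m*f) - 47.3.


m * f = 90.6 * 250 = 22650
20*log10(22650) = 87.1014 dB
TL = 87.1014 - 47.3 = 39.801 dB


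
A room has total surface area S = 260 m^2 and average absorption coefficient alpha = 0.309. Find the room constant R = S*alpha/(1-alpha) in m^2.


R = 260 * 0.309 / (1 - 0.309) = 116.27 m^2


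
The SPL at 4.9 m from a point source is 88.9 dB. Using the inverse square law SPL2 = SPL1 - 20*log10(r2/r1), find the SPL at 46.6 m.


r2/r1 = 46.6/4.9 = 9.5102
Correction = 20*log10(9.5102) = 19.5638 dB
SPL2 = 88.9 - 19.5638 = 69.336 dB


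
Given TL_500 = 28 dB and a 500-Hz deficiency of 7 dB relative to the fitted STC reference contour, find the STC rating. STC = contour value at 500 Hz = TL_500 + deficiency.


By ASTM E413, STC = value of the fitted reference contour at 500 Hz.
Contour value at 500 Hz = TL_500 + deficiency = 28 + 7 = 35
STC = 35


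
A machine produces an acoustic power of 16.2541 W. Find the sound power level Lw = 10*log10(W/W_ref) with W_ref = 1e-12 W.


W / W_ref = 16.2541 / 1e-12 = 1.62541e+13
Lw = 10 * log10(1.62541e+13) = 132.11 dB


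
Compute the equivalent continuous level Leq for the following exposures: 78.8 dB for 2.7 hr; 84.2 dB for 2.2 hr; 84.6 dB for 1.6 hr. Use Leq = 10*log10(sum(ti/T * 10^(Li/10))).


T_total = 2.7 + 2.2 + 1.6 = 6.5 hr
(2.7/6.5) * 10^(78.8/10) = 3.15101e+07
(2.2/6.5) * 10^(84.2/10) = 8.90245e+07
(1.6/6.5) * 10^(84.6/10) = 7.09915e+07
Sum = 3.15101e+07 + 8.90245e+07 + 7.09915e+07 = 1.91526e+08
Leq = 10*log10(1.91526e+08) = 82.822 dB


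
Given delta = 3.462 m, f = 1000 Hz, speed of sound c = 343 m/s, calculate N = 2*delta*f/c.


N = 2*delta*f/c = 2*delta/lambda, where lambda = c/f
lambda = 343 / 1000 = 0.343 m
N = 2 * 3.462 / 0.343 = 20.187


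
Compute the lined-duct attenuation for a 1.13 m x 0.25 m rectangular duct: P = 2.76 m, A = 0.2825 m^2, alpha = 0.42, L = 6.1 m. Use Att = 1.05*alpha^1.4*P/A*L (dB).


alpha^1.4 = 0.42^1.4 = 0.296858
Attenuation rate = 1.05 * alpha^1.4 * P / A
= 1.05 * 0.296858 * 2.76 / 0.2825 = 3.04529 dB/m
Total Att = 3.04529 * 6.1 = 18.576 dB


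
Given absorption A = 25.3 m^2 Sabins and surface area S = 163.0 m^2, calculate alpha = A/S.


Absorption coefficient = absorbed power / incident power
alpha = A / S = 25.3 / 163.0 = 0.15521


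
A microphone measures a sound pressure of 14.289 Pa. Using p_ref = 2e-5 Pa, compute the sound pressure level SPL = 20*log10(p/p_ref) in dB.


p / p_ref = 14.289 / 2e-5 = 714450
SPL = 20 * log10(714450) = 117.08 dB


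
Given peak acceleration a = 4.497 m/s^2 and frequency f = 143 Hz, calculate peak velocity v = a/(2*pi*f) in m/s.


omega = 2*pi*f = 2*pi*143 = 898.495 rad/s
v = a / omega = 4.497 / 898.495 = 0.005005 m/s


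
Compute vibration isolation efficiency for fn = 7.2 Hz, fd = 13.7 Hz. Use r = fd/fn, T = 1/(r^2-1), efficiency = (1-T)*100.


r = 13.7 / 7.2 = 1.90278
r^2 - 1 = 1.90278^2 - 1 = 2.62057
T = 1/2.62057 = 0.381596
Efficiency = (1 - 0.381596)*100 = 61.84 %


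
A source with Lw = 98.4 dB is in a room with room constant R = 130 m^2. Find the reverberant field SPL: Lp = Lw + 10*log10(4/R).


4/R = 4/130 = 0.0307692
Lp = 98.4 + 10*log10(0.0307692) = 83.281 dB


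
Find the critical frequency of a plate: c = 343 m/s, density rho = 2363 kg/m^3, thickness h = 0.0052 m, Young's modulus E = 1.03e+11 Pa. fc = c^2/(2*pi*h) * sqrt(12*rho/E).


12*rho/E = 12*2363/1.03e+11 = 2.75301e-07
sqrt(12*rho/E) = sqrt(2.75301e-07) = 0.000524691
c^2/(2*pi*h) = 343^2/(2*pi*0.0052) = 3.60085e+06
fc = 3.60085e+06 * 0.000524691 = 1889.3 Hz


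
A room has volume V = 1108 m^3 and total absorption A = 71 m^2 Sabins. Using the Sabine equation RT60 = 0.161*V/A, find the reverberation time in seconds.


RT60 = 0.161 * 1108 / 71 = 2.5125 s


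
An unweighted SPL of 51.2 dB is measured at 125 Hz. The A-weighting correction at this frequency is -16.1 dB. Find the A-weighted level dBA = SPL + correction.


A-weighting table: 125 Hz -> -16.1 dB correction
SPL_A = SPL + correction = 51.2 + (-16.1) = 35.1 dBA


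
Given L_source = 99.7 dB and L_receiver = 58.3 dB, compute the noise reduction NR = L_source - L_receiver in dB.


NR = L_source - L_receiver (difference between source and receiving room levels)
NR = 99.7 - 58.3 = 41.4 dB


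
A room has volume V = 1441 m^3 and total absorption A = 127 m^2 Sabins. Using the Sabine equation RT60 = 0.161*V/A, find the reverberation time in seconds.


RT60 = 0.161 * 1441 / 127 = 1.8268 s


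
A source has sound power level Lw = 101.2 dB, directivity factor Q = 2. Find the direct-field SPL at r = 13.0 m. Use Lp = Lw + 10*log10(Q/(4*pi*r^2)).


4*pi*r^2 = 4*pi*13.0^2 = 2123.72 m^2
Q / (4*pi*r^2) = 2 / 2123.72 = 0.000941744
Lp = 101.2 + 10*log10(0.000941744) = 70.939 dB


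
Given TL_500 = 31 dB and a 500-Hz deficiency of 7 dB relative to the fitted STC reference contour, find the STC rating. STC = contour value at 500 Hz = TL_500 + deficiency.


By ASTM E413, STC = value of the fitted reference contour at 500 Hz.
Contour value at 500 Hz = TL_500 + deficiency = 31 + 7 = 38
STC = 38


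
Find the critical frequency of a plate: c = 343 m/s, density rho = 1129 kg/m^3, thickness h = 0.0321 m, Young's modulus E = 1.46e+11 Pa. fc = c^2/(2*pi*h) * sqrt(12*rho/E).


12*rho/E = 12*1129/1.46e+11 = 9.27945e-08
sqrt(12*rho/E) = sqrt(9.27945e-08) = 0.000304622
c^2/(2*pi*h) = 343^2/(2*pi*0.0321) = 583315
fc = 583315 * 0.000304622 = 177.69 Hz


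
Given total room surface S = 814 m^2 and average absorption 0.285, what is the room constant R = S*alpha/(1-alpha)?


R = 814 * 0.285 / (1 - 0.285) = 324.46 m^2


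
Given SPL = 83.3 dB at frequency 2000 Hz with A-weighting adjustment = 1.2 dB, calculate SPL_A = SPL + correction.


A-weighting table: 2000 Hz -> 1.2 dB correction
SPL_A = SPL + correction = 83.3 + (1.2) = 84.5 dBA


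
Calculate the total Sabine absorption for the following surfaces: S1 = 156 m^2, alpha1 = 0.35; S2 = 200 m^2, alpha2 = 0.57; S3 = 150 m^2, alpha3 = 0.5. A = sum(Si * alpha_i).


156 * 0.35 = 54.6
200 * 0.57 = 114
150 * 0.5 = 75
A_total = 54.6 + 114 + 75 = 243.6 m^2


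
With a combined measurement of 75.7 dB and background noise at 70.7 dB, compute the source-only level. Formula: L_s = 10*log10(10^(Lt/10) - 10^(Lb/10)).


10^(75.7/10) = 3.71535e+07
10^(70.7/10) = 1.1749e+07
Difference = 3.71535e+07 - 1.1749e+07 = 2.54045e+07
L_source = 10*log10(2.54045e+07) = 74.049 dB


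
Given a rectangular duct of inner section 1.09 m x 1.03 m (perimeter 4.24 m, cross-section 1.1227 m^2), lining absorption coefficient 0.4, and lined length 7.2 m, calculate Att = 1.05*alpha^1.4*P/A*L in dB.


alpha^1.4 = 0.4^1.4 = 0.277258
Attenuation rate = 1.05 * alpha^1.4 * P / A
= 1.05 * 0.277258 * 4.24 / 1.1227 = 1.09945 dB/m
Total Att = 1.09945 * 7.2 = 7.916 dB


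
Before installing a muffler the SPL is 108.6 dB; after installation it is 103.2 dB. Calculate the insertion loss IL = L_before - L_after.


Insertion loss = SPL without muffler - SPL with muffler
IL = 108.6 - 103.2 = 5.4 dB


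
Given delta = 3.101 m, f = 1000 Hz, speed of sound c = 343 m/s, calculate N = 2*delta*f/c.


N = 2*delta*f/c = 2*delta/lambda, where lambda = c/f
lambda = 343 / 1000 = 0.343 m
N = 2 * 3.101 / 0.343 = 18.082


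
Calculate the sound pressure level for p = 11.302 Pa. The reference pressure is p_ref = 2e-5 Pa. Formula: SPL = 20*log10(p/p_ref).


p / p_ref = 11.302 / 2e-5 = 565100
SPL = 20 * log10(565100) = 115.04 dB


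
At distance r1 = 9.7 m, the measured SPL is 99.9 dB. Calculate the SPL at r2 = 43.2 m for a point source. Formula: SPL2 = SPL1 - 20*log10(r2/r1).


r2/r1 = 43.2/9.7 = 4.45361
Correction = 20*log10(4.45361) = 12.9742 dB
SPL2 = 99.9 - 12.9742 = 86.926 dB


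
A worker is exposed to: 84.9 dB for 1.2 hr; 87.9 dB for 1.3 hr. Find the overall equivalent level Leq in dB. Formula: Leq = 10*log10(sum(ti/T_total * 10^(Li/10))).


T_total = 1.2 + 1.3 = 2.5 hr
(1.2/2.5) * 10^(84.9/10) = 1.48334e+08
(1.3/2.5) * 10^(87.9/10) = 3.20629e+08
Sum = 1.48334e+08 + 3.20629e+08 = 4.68963e+08
Leq = 10*log10(4.68963e+08) = 86.711 dB


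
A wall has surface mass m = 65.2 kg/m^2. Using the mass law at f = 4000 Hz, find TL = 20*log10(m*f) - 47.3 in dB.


m * f = 65.2 * 4000 = 260800
20*log10(260800) = 108.326 dB
TL = 108.326 - 47.3 = 61.026 dB


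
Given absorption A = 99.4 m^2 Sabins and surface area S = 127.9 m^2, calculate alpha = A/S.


Absorption coefficient = absorbed power / incident power
alpha = A / S = 99.4 / 127.9 = 0.77717


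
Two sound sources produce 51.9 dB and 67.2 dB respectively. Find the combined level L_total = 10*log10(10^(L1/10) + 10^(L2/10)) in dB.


10^(51.9/10) = 154882
10^(67.2/10) = 5.24807e+06
Sum = 154882 + 5.24807e+06 = 5.40295e+06
L_total = 10*log10(5.40295e+06) = 67.326 dB


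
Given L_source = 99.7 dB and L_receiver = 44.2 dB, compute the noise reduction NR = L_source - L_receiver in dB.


NR = L_source - L_receiver (difference between source and receiving room levels)
NR = 99.7 - 44.2 = 55.5 dB


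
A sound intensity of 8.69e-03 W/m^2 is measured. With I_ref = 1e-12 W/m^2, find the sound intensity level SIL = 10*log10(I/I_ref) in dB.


I / I_ref = 8.69e-03 / 1e-12 = 8.69e+09
SIL = 10 * log10(8.69e+09) = 99.39 dB


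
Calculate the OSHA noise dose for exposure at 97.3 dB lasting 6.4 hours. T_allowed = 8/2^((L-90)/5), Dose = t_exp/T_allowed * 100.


T_allowed = 8 / 2^((97.3 - 90)/5) = 2.90795 hr
Dose = 6.4 / 2.90795 * 100 = 220.09 %


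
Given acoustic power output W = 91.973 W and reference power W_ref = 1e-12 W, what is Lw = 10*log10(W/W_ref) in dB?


W / W_ref = 91.973 / 1e-12 = 9.1973e+13
Lw = 10 * log10(9.1973e+13) = 139.64 dB


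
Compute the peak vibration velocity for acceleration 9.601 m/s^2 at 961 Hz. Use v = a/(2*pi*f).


omega = 2*pi*f = 2*pi*961 = 6038.14 rad/s
v = a / omega = 9.601 / 6038.14 = 0.0015901 m/s


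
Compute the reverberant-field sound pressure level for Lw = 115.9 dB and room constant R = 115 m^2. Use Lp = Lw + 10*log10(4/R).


4/R = 4/115 = 0.0347826
Lp = 115.9 + 10*log10(0.0347826) = 101.31 dB


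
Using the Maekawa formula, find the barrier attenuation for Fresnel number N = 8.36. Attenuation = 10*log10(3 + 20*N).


3 + 20*N = 3 + 20*8.36 = 170.2
Att = 10*log10(170.2) = 22.31 dB


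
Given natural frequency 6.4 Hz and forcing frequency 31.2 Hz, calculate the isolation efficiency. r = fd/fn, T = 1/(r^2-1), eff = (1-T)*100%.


r = 31.2 / 6.4 = 4.875
r^2 - 1 = 4.875^2 - 1 = 22.7656
T = 1/22.7656 = 0.0439259
Efficiency = (1 - 0.0439259)*100 = 95.607 %


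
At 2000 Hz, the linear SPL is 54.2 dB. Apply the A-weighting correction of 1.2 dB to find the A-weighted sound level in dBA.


A-weighting table: 2000 Hz -> 1.2 dB correction
SPL_A = SPL + correction = 54.2 + (1.2) = 55.4 dBA


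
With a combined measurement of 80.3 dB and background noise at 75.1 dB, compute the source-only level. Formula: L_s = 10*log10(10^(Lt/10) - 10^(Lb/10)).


10^(80.3/10) = 1.07152e+08
10^(75.1/10) = 3.23594e+07
Difference = 1.07152e+08 - 3.23594e+07 = 7.47926e+07
L_source = 10*log10(7.47926e+07) = 78.739 dB


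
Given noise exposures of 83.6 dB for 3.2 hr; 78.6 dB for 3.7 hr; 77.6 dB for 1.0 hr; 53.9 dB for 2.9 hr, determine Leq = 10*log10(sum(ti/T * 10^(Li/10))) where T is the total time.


T_total = 3.2 + 3.7 + 1.0 + 2.9 = 10.8 hr
(3.2/10.8) * 10^(83.6/10) = 6.78776e+07
(3.7/10.8) * 10^(78.6/10) = 2.48186e+07
(1.0/10.8) * 10^(77.6/10) = 5.32815e+06
(2.9/10.8) * 10^(53.9/10) = 65913.5
Sum = 6.78776e+07 + 2.48186e+07 + 5.32815e+06 + 65913.5 = 9.80903e+07
Leq = 10*log10(9.80903e+07) = 79.916 dB


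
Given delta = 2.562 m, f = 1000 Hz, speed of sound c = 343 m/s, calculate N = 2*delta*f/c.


N = 2*delta*f/c = 2*delta/lambda, where lambda = c/f
lambda = 343 / 1000 = 0.343 m
N = 2 * 2.562 / 0.343 = 14.939


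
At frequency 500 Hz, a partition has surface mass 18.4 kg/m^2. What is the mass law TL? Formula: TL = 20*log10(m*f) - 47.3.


m * f = 18.4 * 500 = 9200
20*log10(9200) = 79.2758 dB
TL = 79.2758 - 47.3 = 31.976 dB


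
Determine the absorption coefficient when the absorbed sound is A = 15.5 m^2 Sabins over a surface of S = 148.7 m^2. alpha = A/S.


Absorption coefficient = absorbed power / incident power
alpha = A / S = 15.5 / 148.7 = 0.10424


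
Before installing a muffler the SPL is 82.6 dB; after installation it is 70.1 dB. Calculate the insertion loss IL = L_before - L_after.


Insertion loss = SPL without muffler - SPL with muffler
IL = 82.6 - 70.1 = 12.5 dB


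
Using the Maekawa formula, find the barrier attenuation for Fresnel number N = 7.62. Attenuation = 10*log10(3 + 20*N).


3 + 20*N = 3 + 20*7.62 = 155.4
Att = 10*log10(155.4) = 21.915 dB


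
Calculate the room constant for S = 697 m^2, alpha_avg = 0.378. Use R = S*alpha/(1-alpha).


R = 697 * 0.378 / (1 - 0.378) = 423.58 m^2


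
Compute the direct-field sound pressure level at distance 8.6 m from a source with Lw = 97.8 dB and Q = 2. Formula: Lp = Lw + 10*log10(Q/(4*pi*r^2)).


4*pi*r^2 = 4*pi*8.6^2 = 929.409 m^2
Q / (4*pi*r^2) = 2 / 929.409 = 0.00215191
Lp = 97.8 + 10*log10(0.00215191) = 71.128 dB


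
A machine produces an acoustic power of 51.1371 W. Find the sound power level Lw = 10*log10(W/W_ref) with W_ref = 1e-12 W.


W / W_ref = 51.1371 / 1e-12 = 5.11371e+13
Lw = 10 * log10(5.11371e+13) = 137.09 dB


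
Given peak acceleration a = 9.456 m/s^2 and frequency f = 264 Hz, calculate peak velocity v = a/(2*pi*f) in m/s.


omega = 2*pi*f = 2*pi*264 = 1658.76 rad/s
v = a / omega = 9.456 / 1658.76 = 0.0057006 m/s


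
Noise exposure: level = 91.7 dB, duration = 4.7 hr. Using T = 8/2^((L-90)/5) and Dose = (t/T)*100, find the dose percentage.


T_allowed = 8 / 2^((91.7 - 90)/5) = 6.32033 hr
Dose = 4.7 / 6.32033 * 100 = 74.363 %


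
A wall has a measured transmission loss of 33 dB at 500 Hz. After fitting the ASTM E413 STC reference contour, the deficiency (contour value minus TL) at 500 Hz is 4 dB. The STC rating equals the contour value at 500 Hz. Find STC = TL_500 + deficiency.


By ASTM E413, STC = value of the fitted reference contour at 500 Hz.
Contour value at 500 Hz = TL_500 + deficiency = 33 + 4 = 37
STC = 37


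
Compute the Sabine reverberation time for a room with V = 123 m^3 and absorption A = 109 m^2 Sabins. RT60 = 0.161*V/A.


RT60 = 0.161 * 123 / 109 = 0.18168 s


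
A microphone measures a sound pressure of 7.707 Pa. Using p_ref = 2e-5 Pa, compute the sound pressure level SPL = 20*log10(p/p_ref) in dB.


p / p_ref = 7.707 / 2e-5 = 385350
SPL = 20 * log10(385350) = 111.72 dB


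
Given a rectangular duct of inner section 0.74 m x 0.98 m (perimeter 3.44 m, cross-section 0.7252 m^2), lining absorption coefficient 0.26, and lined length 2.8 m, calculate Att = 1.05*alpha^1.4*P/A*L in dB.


alpha^1.4 = 0.26^1.4 = 0.151692
Attenuation rate = 1.05 * alpha^1.4 * P / A
= 1.05 * 0.151692 * 3.44 / 0.7252 = 0.755532 dB/m
Total Att = 0.755532 * 2.8 = 2.1155 dB


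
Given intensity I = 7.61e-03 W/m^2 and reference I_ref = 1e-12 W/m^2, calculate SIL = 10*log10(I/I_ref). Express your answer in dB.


I / I_ref = 7.61e-03 / 1e-12 = 7.61e+09
SIL = 10 * log10(7.61e+09) = 98.814 dB


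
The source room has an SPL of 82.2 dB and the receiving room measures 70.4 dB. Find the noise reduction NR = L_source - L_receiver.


NR = L_source - L_receiver (difference between source and receiving room levels)
NR = 82.2 - 70.4 = 11.8 dB


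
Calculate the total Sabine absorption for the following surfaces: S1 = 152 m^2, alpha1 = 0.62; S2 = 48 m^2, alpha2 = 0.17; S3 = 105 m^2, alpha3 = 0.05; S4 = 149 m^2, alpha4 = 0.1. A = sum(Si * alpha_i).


152 * 0.62 = 94.24
48 * 0.17 = 8.16
105 * 0.05 = 5.25
149 * 0.1 = 14.9
A_total = 94.24 + 8.16 + 5.25 + 14.9 = 122.55 m^2


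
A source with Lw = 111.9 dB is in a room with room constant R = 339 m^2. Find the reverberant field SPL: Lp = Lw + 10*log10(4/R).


4/R = 4/339 = 0.0117994
Lp = 111.9 + 10*log10(0.0117994) = 92.619 dB


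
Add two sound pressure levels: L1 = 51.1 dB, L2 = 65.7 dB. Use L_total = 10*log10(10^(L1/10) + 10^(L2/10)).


10^(51.1/10) = 128825
10^(65.7/10) = 3.71535e+06
Sum = 128825 + 3.71535e+06 = 3.84418e+06
L_total = 10*log10(3.84418e+06) = 65.848 dB


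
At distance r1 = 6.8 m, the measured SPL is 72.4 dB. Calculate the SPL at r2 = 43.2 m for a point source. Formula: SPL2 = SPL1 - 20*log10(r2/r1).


r2/r1 = 43.2/6.8 = 6.35294
Correction = 20*log10(6.35294) = 16.0595 dB
SPL2 = 72.4 - 16.0595 = 56.341 dB


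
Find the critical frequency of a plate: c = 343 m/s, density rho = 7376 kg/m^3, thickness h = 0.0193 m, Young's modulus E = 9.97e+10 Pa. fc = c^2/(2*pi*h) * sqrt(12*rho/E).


12*rho/E = 12*7376/9.97e+10 = 8.87783e-07
sqrt(12*rho/E) = sqrt(8.87783e-07) = 0.000942222
c^2/(2*pi*h) = 343^2/(2*pi*0.0193) = 970177
fc = 970177 * 0.000942222 = 914.12 Hz


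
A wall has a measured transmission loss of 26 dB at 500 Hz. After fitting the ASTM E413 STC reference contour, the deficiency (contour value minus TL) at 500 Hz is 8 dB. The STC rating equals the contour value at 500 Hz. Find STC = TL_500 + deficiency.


By ASTM E413, STC = value of the fitted reference contour at 500 Hz.
Contour value at 500 Hz = TL_500 + deficiency = 26 + 8 = 34
STC = 34


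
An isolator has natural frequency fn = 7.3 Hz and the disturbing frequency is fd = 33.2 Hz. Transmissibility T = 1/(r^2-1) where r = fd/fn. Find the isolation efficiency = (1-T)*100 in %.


r = 33.2 / 7.3 = 4.54795
r^2 - 1 = 4.54795^2 - 1 = 19.6838
T = 1/19.6838 = 0.0508032
Efficiency = (1 - 0.0508032)*100 = 94.92 %


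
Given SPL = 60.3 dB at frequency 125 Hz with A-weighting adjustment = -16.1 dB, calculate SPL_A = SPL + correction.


A-weighting table: 125 Hz -> -16.1 dB correction
SPL_A = SPL + correction = 60.3 + (-16.1) = 44.2 dBA


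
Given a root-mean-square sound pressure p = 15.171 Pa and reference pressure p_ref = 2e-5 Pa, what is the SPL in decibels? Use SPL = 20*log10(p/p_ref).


p / p_ref = 15.171 / 2e-5 = 758550
SPL = 20 * log10(758550) = 117.6 dB


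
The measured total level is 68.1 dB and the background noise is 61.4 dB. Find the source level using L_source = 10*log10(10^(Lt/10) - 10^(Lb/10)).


10^(68.1/10) = 6.45654e+06
10^(61.4/10) = 1.38038e+06
Difference = 6.45654e+06 - 1.38038e+06 = 5.07616e+06
L_source = 10*log10(5.07616e+06) = 67.055 dB


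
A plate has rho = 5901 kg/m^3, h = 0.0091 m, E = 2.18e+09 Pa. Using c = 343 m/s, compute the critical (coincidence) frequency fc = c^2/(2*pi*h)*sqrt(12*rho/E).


12*rho/E = 12*5901/2.18e+09 = 3.24826e-05
sqrt(12*rho/E) = sqrt(3.24826e-05) = 0.00569935
c^2/(2*pi*h) = 343^2/(2*pi*0.0091) = 2.05763e+06
fc = 2.05763e+06 * 0.00569935 = 11727 Hz


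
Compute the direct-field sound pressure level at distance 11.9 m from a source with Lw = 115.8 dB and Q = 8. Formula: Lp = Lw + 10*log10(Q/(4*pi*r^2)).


4*pi*r^2 = 4*pi*11.9^2 = 1779.52 m^2
Q / (4*pi*r^2) = 8 / 1779.52 = 0.00449559
Lp = 115.8 + 10*log10(0.00449559) = 92.328 dB


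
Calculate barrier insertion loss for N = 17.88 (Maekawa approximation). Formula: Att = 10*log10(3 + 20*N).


3 + 20*N = 3 + 20*17.88 = 360.6
Att = 10*log10(360.6) = 25.57 dB


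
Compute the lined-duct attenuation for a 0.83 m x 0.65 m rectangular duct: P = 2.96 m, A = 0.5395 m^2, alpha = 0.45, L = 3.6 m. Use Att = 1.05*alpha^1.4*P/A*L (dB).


alpha^1.4 = 0.45^1.4 = 0.326962
Attenuation rate = 1.05 * alpha^1.4 * P / A
= 1.05 * 0.326962 * 2.96 / 0.5395 = 1.88359 dB/m
Total Att = 1.88359 * 3.6 = 6.7809 dB


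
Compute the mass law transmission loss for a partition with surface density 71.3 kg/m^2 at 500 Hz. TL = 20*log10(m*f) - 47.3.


m * f = 71.3 * 500 = 35650
20*log10(35650) = 91.0412 dB
TL = 91.0412 - 47.3 = 43.741 dB


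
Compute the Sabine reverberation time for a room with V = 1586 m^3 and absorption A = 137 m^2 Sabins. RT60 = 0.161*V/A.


RT60 = 0.161 * 1586 / 137 = 1.8638 s


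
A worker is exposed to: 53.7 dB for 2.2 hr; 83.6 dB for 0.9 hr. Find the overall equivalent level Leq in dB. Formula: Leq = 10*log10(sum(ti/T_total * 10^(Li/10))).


T_total = 2.2 + 0.9 = 3.1 hr
(2.2/3.1) * 10^(53.7/10) = 166365
(0.9/3.1) * 10^(83.6/10) = 6.65091e+07
Sum = 166365 + 6.65091e+07 = 6.66755e+07
Leq = 10*log10(6.66755e+07) = 78.24 dB


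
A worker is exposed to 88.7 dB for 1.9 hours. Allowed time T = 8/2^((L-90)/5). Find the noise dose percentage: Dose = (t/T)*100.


T_allowed = 8 / 2^((88.7 - 90)/5) = 9.57983 hr
Dose = 1.9 / 9.57983 * 100 = 19.833 %


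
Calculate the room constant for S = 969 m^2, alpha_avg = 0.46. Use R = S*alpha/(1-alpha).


R = 969 * 0.46 / (1 - 0.46) = 825.44 m^2


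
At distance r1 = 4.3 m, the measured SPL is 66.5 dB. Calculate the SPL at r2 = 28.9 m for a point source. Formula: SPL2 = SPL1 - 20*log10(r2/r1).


r2/r1 = 28.9/4.3 = 6.72093
Correction = 20*log10(6.72093) = 16.5486 dB
SPL2 = 66.5 - 16.5486 = 49.951 dB


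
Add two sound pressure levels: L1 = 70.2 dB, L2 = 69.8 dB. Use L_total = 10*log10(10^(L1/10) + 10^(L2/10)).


10^(70.2/10) = 1.04713e+07
10^(69.8/10) = 9.54993e+06
Sum = 1.04713e+07 + 9.54993e+06 = 2.00212e+07
L_total = 10*log10(2.00212e+07) = 73.015 dB


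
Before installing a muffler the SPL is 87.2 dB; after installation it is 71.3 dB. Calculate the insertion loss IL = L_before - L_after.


Insertion loss = SPL without muffler - SPL with muffler
IL = 87.2 - 71.3 = 15.9 dB


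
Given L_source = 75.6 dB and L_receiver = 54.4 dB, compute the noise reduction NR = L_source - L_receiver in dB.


NR = L_source - L_receiver (difference between source and receiving room levels)
NR = 75.6 - 54.4 = 21.2 dB


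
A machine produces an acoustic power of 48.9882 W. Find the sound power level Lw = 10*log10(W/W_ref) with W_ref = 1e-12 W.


W / W_ref = 48.9882 / 1e-12 = 4.89882e+13
Lw = 10 * log10(4.89882e+13) = 136.9 dB


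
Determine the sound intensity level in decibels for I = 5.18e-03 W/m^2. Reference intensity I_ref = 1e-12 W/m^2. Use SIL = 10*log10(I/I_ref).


I / I_ref = 5.18e-03 / 1e-12 = 5.18e+09
SIL = 10 * log10(5.18e+09) = 97.143 dB


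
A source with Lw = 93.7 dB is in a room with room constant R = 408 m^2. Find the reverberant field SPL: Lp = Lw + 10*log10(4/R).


4/R = 4/408 = 0.00980392
Lp = 93.7 + 10*log10(0.00980392) = 73.614 dB


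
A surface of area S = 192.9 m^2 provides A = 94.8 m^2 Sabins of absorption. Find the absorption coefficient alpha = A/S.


Absorption coefficient = absorbed power / incident power
alpha = A / S = 94.8 / 192.9 = 0.49145


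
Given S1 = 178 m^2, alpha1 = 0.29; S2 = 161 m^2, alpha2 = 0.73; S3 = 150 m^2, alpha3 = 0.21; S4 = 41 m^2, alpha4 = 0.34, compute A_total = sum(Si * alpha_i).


178 * 0.29 = 51.62
161 * 0.73 = 117.53
150 * 0.21 = 31.5
41 * 0.34 = 13.94
A_total = 51.62 + 117.53 + 31.5 + 13.94 = 214.59 m^2


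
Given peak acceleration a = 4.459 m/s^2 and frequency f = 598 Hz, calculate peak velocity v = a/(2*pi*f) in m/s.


omega = 2*pi*f = 2*pi*598 = 3757.34 rad/s
v = a / omega = 4.459 / 3757.34 = 0.0011867 m/s


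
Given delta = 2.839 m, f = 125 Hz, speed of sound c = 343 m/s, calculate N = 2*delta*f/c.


N = 2*delta*f/c = 2*delta/lambda, where lambda = c/f
lambda = 343 / 125 = 2.744 m
N = 2 * 2.839 / 2.744 = 2.0692


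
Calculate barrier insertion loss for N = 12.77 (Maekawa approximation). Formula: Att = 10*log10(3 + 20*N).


3 + 20*N = 3 + 20*12.77 = 258.4
Att = 10*log10(258.4) = 24.123 dB


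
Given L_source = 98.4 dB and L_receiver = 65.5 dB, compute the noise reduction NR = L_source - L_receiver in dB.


NR = L_source - L_receiver (difference between source and receiving room levels)
NR = 98.4 - 65.5 = 32.9 dB


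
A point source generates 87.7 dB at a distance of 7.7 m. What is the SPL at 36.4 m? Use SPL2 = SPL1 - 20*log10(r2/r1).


r2/r1 = 36.4/7.7 = 4.72727
Correction = 20*log10(4.72727) = 13.4922 dB
SPL2 = 87.7 - 13.4922 = 74.208 dB


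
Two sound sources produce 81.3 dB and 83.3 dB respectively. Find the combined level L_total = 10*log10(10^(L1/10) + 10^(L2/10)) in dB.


10^(81.3/10) = 1.34896e+08
10^(83.3/10) = 2.13796e+08
Sum = 1.34896e+08 + 2.13796e+08 = 3.48692e+08
L_total = 10*log10(3.48692e+08) = 85.424 dB


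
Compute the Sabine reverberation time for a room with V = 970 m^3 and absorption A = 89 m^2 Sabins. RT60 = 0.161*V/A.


RT60 = 0.161 * 970 / 89 = 1.7547 s


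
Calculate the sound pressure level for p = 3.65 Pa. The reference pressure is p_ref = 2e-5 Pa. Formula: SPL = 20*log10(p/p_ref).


p / p_ref = 3.65 / 2e-5 = 182500
SPL = 20 * log10(182500) = 105.23 dB


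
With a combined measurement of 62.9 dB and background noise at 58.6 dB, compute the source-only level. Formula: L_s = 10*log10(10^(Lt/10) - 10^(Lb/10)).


10^(62.9/10) = 1.94984e+06
10^(58.6/10) = 724436
Difference = 1.94984e+06 - 724436 = 1.2254e+06
L_source = 10*log10(1.2254e+06) = 60.883 dB


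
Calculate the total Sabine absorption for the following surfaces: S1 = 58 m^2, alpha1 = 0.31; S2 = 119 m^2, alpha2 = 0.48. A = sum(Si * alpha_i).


58 * 0.31 = 17.98
119 * 0.48 = 57.12
A_total = 17.98 + 57.12 = 75.1 m^2
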